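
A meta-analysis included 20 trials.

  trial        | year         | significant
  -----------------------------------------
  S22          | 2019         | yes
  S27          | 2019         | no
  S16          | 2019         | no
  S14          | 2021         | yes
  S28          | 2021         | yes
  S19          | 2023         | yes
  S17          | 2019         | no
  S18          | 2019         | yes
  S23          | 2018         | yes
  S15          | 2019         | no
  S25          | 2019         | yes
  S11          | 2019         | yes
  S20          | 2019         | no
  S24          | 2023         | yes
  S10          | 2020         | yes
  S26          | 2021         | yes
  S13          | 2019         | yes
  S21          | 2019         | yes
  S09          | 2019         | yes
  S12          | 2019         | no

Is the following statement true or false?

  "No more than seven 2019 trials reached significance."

True

Truth condition: |A ∩ B| ≤ 7.
A (the restrictor) = {S22, S27, S16, S17, S18, S15, S25, S11, S20, S13, S21, S09, S12}, |A| = 13.
A ∩ B = {S22, S18, S25, S11, S13, S21, S09}, so |A ∩ B| = 7.
|A ∩ B| = 7, so the statement is true.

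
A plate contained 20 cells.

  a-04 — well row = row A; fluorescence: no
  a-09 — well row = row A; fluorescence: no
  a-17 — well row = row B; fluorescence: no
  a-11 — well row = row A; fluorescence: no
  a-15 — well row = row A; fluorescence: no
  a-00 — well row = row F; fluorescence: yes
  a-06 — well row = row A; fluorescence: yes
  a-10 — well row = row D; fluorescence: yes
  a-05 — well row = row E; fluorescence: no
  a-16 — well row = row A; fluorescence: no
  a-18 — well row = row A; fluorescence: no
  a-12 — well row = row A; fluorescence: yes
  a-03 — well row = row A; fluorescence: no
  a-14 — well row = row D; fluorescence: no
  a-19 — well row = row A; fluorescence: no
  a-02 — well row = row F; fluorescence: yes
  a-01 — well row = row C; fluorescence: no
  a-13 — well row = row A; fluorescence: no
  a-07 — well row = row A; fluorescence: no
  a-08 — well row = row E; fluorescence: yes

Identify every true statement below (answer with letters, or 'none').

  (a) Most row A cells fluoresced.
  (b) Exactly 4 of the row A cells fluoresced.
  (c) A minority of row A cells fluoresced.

|A| = 12, |A ∩ B| = 2, |A ∖ B| = 10.
(a) |A ∩ B| > |A ∖ B|: fails.
(b) |A ∩ B| = 4: fails.
(c) |A ∩ B| < |A ∖ B|: holds.

(c)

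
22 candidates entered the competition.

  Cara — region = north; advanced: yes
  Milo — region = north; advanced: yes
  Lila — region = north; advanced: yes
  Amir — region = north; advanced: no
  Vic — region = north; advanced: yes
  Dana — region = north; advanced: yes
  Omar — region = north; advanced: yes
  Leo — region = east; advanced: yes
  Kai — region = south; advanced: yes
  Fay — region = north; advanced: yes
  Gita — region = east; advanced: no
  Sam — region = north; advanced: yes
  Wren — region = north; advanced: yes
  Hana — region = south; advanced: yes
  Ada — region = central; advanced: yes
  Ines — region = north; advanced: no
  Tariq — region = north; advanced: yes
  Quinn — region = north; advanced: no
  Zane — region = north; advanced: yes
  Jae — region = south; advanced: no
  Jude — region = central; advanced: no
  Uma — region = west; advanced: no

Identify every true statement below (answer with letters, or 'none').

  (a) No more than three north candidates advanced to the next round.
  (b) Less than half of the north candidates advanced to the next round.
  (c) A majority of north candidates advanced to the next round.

|A| = 14, |A ∩ B| = 11, |A ∖ B| = 3.
(a) |A ∩ B| ≤ 3: fails.
(b) |A ∩ B| < |A ∖ B|: fails.
(c) |A ∩ B| > |A ∖ B|: holds.

(c)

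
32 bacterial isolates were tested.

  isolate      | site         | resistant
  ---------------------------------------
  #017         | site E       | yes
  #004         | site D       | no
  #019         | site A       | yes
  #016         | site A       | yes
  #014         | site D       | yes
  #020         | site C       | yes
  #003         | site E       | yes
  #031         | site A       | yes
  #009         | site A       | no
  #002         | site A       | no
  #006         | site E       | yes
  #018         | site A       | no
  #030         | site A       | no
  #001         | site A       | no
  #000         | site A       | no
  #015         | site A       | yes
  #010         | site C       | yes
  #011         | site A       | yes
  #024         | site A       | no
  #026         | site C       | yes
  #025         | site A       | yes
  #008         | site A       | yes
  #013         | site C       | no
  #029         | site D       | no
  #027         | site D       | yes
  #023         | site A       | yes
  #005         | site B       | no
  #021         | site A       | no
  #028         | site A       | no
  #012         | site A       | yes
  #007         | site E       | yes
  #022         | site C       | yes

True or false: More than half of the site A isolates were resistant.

The determiner here denotes the relation: |A ∩ B| > |A ∖ B|.
|A| = 18, |A ∩ B| = 9, |A ∖ B| = 9.
9 = 9, so the statement is false.

False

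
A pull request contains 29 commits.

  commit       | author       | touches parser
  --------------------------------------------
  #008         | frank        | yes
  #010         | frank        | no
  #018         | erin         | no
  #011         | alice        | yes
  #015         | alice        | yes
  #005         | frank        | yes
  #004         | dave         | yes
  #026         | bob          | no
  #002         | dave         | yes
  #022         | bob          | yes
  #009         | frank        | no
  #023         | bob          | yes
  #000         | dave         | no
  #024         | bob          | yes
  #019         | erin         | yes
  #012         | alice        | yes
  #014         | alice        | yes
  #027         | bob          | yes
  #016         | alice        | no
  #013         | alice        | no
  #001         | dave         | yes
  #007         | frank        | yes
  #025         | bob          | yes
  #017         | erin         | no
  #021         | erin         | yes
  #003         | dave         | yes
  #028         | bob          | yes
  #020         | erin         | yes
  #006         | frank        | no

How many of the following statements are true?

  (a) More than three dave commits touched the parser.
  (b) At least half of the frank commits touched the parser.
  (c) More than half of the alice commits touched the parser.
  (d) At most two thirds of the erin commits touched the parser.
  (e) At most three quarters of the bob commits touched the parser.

(a) dave: |A| = 5, |A ∩ B| = 4; needs |A ∩ B| > 3 — true.
(b) frank: |A| = 6, |A ∩ B| = 3; needs |A ∩ B| ≥ |A ∖ B| — true.
(c) alice: |A| = 6, |A ∩ B| = 4; needs |A ∩ B| > |A ∖ B| — true.
(d) erin: |A| = 5, |A ∩ B| = 3; needs |A ∩ B| / |A| ≤ 2/3 — true.
(e) bob: |A| = 7, |A ∩ B| = 6; needs |A ∩ B| / |A| ≤ 3/4 — false.

4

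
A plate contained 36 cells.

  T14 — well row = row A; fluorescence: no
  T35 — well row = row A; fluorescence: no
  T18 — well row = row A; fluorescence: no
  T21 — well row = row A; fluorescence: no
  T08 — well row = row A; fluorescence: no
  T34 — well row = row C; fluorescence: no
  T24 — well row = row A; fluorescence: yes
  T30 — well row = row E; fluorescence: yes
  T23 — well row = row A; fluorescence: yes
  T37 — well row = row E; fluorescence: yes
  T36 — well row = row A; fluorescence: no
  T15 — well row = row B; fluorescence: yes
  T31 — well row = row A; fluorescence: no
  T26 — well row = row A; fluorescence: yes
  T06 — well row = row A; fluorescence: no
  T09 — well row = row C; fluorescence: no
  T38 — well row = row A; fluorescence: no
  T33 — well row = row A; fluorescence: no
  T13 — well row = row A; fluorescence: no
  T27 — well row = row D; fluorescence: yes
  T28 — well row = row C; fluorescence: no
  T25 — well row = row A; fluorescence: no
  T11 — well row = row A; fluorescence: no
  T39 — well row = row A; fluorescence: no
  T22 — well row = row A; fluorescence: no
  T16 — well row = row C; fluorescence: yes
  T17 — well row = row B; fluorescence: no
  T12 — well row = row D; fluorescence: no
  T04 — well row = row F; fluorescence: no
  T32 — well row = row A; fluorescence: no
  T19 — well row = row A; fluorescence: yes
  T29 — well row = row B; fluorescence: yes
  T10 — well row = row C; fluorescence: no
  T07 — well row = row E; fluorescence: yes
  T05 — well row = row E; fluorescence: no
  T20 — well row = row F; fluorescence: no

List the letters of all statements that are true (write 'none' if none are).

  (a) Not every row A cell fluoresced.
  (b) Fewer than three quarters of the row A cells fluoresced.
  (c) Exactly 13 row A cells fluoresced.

(a), (b)

|A| = 20, |A ∩ B| = 4, |A ∖ B| = 16.
(a) A ⊄ B (|A ∖ B| ≥ 1): holds.
(b) |A ∩ B| / |A| < 3/4: holds.
(c) |A ∩ B| = 13: fails.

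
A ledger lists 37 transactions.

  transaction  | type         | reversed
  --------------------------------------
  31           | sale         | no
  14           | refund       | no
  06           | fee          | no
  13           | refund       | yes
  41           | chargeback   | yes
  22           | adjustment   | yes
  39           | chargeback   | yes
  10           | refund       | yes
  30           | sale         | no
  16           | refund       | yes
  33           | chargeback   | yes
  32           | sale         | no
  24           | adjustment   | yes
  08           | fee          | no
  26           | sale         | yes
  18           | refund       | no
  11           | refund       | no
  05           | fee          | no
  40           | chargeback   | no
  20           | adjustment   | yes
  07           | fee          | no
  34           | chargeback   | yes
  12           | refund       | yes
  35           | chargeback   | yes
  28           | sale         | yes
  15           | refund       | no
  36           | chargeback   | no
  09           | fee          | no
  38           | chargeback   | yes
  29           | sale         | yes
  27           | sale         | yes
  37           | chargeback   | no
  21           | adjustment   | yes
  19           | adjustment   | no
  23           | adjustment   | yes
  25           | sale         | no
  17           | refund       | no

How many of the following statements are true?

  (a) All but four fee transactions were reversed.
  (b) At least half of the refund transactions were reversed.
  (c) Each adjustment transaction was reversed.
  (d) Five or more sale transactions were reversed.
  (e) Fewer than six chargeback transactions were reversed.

(a) fee: |A| = 5, |A ∩ B| = 0; needs |A ∖ B| = 4 — false.
(b) refund: |A| = 9, |A ∩ B| = 4; needs |A ∩ B| ≥ |A ∖ B| — false.
(c) adjustment: |A| = 6, |A ∩ B| = 5; needs A ⊆ B, i.e. every element of A is in B (|A ∖ B| = 0) — false.
(d) sale: |A| = 8, |A ∩ B| = 4; needs |A ∩ B| ≥ 5 — false.
(e) chargeback: |A| = 9, |A ∩ B| = 6; needs |A ∩ B| < 6 — false.

0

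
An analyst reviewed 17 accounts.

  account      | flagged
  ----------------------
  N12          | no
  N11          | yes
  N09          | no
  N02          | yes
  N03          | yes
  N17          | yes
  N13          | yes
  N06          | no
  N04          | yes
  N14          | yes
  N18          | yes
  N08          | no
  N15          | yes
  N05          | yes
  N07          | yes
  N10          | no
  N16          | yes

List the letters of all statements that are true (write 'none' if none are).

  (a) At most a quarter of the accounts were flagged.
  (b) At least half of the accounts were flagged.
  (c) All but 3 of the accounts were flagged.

|A| = 17, |A ∩ B| = 12, |A ∖ B| = 5.
(a) |A ∩ B| / |A| ≤ 1/4: fails.
(b) |A ∩ B| ≥ |A ∖ B|: holds.
(c) |A ∖ B| = 3: fails.

(b)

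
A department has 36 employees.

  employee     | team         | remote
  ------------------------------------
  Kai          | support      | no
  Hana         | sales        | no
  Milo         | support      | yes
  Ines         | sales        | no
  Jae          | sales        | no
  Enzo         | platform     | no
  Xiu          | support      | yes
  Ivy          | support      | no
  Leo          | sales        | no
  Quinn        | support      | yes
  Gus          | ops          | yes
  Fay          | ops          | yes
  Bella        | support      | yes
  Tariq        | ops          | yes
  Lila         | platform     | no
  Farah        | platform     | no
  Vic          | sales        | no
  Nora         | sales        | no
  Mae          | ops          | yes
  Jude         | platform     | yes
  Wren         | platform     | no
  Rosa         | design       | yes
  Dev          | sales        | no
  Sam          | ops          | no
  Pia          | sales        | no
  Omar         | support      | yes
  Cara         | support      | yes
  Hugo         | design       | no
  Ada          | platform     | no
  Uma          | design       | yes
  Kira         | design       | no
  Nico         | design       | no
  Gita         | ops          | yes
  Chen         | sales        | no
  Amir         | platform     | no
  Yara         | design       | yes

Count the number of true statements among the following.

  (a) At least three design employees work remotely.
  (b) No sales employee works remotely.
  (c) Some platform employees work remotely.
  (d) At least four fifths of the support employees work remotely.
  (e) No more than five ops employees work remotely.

4

(a) design: |A| = 6, |A ∩ B| = 3; needs |A ∩ B| ≥ 3 — true.
(b) sales: |A| = 9, |A ∩ B| = 0; needs A ∩ B = ∅ (|A ∩ B| = 0) — true.
(c) platform: |A| = 7, |A ∩ B| = 1; needs A ∩ B ≠ ∅ (|A ∩ B| ≥ 1) — true.
(d) support: |A| = 8, |A ∩ B| = 6; needs |A ∩ B| / |A| ≥ 4/5 — false.
(e) ops: |A| = 6, |A ∩ B| = 5; needs |A ∩ B| ≤ 5 — true.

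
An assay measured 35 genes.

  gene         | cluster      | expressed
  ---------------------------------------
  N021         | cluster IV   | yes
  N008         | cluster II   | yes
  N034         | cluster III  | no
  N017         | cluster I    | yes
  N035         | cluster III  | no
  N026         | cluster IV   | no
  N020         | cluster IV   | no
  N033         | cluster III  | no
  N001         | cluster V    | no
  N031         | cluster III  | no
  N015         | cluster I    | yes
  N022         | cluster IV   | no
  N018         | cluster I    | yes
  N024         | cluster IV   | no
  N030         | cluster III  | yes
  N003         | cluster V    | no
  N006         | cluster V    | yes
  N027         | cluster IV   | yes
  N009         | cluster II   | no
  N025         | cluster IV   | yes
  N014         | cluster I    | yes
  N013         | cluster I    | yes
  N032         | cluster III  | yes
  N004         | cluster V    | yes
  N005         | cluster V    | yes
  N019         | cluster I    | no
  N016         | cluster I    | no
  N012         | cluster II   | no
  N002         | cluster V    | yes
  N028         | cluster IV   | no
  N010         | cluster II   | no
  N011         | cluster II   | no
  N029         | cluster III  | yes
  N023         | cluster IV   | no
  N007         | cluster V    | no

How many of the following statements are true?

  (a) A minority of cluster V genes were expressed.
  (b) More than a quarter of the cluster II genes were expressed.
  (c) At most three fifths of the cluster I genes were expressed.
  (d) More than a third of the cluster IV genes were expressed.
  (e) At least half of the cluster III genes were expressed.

(a) cluster V: |A| = 7, |A ∩ B| = 4; needs |A ∩ B| < |A ∖ B| — false.
(b) cluster II: |A| = 5, |A ∩ B| = 1; needs |A ∩ B| / |A| > 1/4 — false.
(c) cluster I: |A| = 7, |A ∩ B| = 5; needs |A ∩ B| / |A| ≤ 3/5 — false.
(d) cluster IV: |A| = 9, |A ∩ B| = 3; needs |A ∩ B| / |A| > 1/3 — false.
(e) cluster III: |A| = 7, |A ∩ B| = 3; needs |A ∩ B| ≥ |A ∖ B| — false.

0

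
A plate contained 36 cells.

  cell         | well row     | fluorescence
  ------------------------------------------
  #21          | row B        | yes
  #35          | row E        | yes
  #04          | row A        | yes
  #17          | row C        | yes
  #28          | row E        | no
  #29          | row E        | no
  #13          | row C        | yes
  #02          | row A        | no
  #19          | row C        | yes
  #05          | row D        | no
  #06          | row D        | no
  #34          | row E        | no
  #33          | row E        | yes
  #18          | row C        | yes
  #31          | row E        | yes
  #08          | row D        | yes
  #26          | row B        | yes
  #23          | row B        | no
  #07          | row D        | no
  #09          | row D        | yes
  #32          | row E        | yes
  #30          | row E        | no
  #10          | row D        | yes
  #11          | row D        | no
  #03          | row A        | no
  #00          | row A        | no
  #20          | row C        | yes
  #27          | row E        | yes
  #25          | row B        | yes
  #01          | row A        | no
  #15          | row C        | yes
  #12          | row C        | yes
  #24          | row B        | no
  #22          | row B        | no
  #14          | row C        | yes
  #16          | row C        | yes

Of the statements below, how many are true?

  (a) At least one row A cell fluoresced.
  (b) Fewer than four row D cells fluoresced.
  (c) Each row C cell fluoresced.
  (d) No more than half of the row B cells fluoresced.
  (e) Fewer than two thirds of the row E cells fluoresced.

(a) row A: |A| = 5, |A ∩ B| = 1; needs A ∩ B ≠ ∅ (|A ∩ B| ≥ 1) — true.
(b) row D: |A| = 7, |A ∩ B| = 3; needs |A ∩ B| < 4 — true.
(c) row C: |A| = 9, |A ∩ B| = 9; needs A ⊆ B, i.e. every element of A is in B (|A ∖ B| = 0) — true.
(d) row B: |A| = 6, |A ∩ B| = 3; needs |A ∩ B| ≤ |A ∖ B| — true.
(e) row E: |A| = 9, |A ∩ B| = 5; needs |A ∩ B| / |A| < 2/3 — true.

5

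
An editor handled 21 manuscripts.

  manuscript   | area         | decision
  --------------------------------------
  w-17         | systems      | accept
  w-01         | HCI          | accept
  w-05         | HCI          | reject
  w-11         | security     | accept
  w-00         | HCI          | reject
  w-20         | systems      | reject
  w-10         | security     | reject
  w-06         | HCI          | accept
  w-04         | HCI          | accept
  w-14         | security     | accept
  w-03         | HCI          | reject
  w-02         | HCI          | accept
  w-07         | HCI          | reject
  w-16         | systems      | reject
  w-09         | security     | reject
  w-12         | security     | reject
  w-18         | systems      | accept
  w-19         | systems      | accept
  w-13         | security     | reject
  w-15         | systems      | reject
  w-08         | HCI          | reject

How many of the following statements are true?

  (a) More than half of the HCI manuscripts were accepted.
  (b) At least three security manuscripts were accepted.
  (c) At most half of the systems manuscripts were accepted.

1

(a) HCI: |A| = 9, |A ∩ B| = 4; needs |A ∩ B| > |A ∖ B| — false.
(b) security: |A| = 6, |A ∩ B| = 2; needs |A ∩ B| ≥ 3 — false.
(c) systems: |A| = 6, |A ∩ B| = 3; needs |A ∩ B| ≤ |A ∖ B| — true.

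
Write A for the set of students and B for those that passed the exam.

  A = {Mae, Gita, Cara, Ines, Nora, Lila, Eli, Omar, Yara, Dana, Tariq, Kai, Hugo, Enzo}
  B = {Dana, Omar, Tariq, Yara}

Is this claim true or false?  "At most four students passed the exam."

True

The determiner here denotes the relation: |A ∩ B| ≤ 4.
A (the restrictor) = {Mae, Gita, Cara, Ines, Nora, Lila, Eli, Omar, Yara, Dana, Tariq, Kai, Hugo, Enzo}, |A| = 14.
A ∩ B = {Omar, Yara, Dana, Tariq}, so |A ∩ B| = 4.
|A ∩ B| = 4, so the statement is true.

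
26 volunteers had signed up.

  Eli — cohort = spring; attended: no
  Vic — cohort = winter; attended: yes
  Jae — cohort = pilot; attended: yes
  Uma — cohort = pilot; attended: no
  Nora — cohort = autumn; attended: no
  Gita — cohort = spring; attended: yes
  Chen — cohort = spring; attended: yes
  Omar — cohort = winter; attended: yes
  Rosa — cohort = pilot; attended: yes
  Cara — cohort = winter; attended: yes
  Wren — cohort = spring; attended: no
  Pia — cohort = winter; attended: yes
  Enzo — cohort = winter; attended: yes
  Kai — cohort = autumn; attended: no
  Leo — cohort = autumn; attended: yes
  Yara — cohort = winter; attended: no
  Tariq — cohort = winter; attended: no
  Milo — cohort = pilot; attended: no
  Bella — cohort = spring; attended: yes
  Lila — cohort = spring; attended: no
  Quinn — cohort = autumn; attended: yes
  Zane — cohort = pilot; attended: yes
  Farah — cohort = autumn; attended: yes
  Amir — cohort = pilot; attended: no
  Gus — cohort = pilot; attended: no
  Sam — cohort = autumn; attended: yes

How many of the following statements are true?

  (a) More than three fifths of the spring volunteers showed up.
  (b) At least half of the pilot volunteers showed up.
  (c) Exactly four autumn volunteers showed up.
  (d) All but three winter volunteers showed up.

1

(a) spring: |A| = 6, |A ∩ B| = 3; needs |A ∩ B| / |A| > 3/5 — false.
(b) pilot: |A| = 7, |A ∩ B| = 3; needs |A ∩ B| ≥ |A ∖ B| — false.
(c) autumn: |A| = 6, |A ∩ B| = 4; needs |A ∩ B| = 4 — true.
(d) winter: |A| = 7, |A ∩ B| = 5; needs |A ∖ B| = 3 — false.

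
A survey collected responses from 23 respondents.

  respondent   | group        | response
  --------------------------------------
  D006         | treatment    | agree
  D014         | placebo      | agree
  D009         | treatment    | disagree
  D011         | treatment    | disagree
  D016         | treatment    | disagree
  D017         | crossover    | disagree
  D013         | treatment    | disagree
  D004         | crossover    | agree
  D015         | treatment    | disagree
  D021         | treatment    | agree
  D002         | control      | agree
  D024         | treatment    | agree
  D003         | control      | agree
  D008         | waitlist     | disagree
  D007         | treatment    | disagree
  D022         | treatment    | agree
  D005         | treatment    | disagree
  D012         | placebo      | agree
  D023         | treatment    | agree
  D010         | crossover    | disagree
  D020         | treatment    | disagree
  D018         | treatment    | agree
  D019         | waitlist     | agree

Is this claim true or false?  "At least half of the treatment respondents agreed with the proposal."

'At least half of the treatment respondents agreed with the proposal' holds iff |A ∩ B| ≥ |A ∖ B|.
A (the restrictor) = {D006, D009, D011, D016, D013, D015, D021, D024, D007, D022, D005, D023, D020, D018}, |A| = 14.
A ∩ B = {D006, D021, D024, D022, D023, D018}, so |A ∩ B| = 6.
A ∖ B = {D009, D011, D016, D013, D015, D007, D005, D020}, so |A ∖ B| = 8.
6 < 8, so the statement is false.

False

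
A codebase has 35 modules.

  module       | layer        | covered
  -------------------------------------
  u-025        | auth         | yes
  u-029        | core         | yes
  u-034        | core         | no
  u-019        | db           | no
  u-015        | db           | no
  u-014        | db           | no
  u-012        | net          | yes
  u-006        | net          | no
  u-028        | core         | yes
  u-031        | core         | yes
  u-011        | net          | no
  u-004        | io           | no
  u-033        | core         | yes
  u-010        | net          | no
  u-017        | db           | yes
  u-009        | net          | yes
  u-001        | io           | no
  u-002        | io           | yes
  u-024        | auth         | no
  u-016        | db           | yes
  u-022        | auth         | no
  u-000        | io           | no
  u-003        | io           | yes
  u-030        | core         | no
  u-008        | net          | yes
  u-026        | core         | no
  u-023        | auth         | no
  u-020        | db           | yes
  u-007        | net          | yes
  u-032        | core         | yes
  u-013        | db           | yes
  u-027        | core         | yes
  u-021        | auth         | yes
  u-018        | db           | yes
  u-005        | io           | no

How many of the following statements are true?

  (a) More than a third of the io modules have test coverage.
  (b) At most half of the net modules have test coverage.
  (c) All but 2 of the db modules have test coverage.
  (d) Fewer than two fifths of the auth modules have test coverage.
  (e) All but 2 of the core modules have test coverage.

(a) io: |A| = 6, |A ∩ B| = 2; needs |A ∩ B| / |A| > 1/3 — false.
(b) net: |A| = 7, |A ∩ B| = 4; needs |A ∩ B| ≤ |A ∖ B| — false.
(c) db: |A| = 8, |A ∩ B| = 5; needs |A ∖ B| = 2 — false.
(d) auth: |A| = 5, |A ∩ B| = 2; needs |A ∩ B| / |A| < 2/5 — false.
(e) core: |A| = 9, |A ∩ B| = 6; needs |A ∖ B| = 2 — false.

0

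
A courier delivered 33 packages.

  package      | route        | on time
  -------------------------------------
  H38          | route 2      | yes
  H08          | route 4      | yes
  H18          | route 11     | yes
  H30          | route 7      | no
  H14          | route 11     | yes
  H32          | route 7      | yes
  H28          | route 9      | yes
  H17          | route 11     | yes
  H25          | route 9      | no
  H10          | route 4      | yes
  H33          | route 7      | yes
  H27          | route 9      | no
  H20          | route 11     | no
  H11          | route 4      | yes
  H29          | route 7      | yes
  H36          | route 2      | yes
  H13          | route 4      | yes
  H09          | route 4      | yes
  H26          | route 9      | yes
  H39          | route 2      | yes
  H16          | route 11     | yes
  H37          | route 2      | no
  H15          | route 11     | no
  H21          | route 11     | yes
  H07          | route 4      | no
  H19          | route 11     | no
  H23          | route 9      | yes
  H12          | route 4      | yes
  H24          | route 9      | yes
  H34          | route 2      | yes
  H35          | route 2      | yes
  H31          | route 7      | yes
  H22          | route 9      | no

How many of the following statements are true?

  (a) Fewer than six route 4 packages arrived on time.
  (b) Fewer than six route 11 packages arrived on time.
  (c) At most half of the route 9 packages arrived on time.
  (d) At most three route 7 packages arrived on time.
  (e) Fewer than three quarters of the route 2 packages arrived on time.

(a) route 4: |A| = 7, |A ∩ B| = 6; needs |A ∩ B| < 6 — false.
(b) route 11: |A| = 8, |A ∩ B| = 5; needs |A ∩ B| < 6 — true.
(c) route 9: |A| = 7, |A ∩ B| = 4; needs |A ∩ B| ≤ |A ∖ B| — false.
(d) route 7: |A| = 5, |A ∩ B| = 4; needs |A ∩ B| ≤ 3 — false.
(e) route 2: |A| = 6, |A ∩ B| = 5; needs |A ∩ B| / |A| < 3/4 — false.

1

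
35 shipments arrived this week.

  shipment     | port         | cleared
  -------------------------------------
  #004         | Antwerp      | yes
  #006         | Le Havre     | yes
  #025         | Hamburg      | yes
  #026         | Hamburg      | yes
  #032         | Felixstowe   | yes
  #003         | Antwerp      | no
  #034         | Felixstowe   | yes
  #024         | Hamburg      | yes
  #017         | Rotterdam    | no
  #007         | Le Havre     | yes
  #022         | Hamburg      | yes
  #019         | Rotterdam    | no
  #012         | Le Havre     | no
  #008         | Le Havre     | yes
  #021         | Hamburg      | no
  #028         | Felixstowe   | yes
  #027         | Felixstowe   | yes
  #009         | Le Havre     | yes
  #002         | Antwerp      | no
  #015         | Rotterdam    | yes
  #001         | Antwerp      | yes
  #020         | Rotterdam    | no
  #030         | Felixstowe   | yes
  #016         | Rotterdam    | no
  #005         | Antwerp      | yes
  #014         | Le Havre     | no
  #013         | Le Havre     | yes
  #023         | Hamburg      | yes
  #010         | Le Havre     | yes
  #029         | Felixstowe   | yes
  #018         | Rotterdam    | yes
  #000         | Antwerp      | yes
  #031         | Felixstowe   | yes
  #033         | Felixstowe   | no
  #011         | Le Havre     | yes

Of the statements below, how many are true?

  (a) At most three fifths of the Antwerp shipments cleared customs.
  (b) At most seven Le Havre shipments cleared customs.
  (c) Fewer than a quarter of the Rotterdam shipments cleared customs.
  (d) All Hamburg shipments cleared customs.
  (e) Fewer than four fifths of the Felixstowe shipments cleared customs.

1

(a) Antwerp: |A| = 6, |A ∩ B| = 4; needs |A ∩ B| / |A| ≤ 3/5 — false.
(b) Le Havre: |A| = 9, |A ∩ B| = 7; needs |A ∩ B| ≤ 7 — true.
(c) Rotterdam: |A| = 6, |A ∩ B| = 2; needs |A ∩ B| / |A| < 1/4 — false.
(d) Hamburg: |A| = 6, |A ∩ B| = 5; needs A ⊆ B, i.e. every element of A is in B (|A ∖ B| = 0) — false.
(e) Felixstowe: |A| = 8, |A ∩ B| = 7; needs |A ∩ B| / |A| < 4/5 — false.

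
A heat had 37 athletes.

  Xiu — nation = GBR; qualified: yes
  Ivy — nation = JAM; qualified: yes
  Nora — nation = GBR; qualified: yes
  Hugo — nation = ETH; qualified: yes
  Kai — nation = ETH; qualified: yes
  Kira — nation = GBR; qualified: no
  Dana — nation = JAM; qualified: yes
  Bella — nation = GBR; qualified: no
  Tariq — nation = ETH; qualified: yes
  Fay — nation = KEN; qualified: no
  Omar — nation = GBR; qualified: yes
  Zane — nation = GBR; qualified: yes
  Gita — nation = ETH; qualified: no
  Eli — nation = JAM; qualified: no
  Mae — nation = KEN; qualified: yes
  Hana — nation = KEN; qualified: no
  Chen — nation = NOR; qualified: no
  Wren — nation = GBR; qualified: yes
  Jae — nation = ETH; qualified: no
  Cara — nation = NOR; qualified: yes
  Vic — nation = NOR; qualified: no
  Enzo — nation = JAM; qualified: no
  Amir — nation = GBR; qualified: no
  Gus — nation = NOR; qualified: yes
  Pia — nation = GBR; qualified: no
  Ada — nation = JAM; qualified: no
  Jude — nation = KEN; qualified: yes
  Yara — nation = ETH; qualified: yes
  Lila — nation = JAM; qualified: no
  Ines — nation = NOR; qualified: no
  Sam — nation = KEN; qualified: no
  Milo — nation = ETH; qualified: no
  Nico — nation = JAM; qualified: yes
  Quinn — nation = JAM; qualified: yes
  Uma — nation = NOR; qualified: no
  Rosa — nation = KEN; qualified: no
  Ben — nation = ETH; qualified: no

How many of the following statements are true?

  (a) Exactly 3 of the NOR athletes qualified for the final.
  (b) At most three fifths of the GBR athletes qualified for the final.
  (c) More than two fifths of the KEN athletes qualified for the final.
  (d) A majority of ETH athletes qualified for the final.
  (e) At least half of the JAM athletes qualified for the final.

(a) NOR: |A| = 6, |A ∩ B| = 2; needs |A ∩ B| = 3 — false.
(b) GBR: |A| = 9, |A ∩ B| = 5; needs |A ∩ B| / |A| ≤ 3/5 — true.
(c) KEN: |A| = 6, |A ∩ B| = 2; needs |A ∩ B| / |A| > 2/5 — false.
(d) ETH: |A| = 8, |A ∩ B| = 4; needs |A ∩ B| > |A ∖ B| — false.
(e) JAM: |A| = 8, |A ∩ B| = 4; needs |A ∩ B| ≥ |A ∖ B| — true.

2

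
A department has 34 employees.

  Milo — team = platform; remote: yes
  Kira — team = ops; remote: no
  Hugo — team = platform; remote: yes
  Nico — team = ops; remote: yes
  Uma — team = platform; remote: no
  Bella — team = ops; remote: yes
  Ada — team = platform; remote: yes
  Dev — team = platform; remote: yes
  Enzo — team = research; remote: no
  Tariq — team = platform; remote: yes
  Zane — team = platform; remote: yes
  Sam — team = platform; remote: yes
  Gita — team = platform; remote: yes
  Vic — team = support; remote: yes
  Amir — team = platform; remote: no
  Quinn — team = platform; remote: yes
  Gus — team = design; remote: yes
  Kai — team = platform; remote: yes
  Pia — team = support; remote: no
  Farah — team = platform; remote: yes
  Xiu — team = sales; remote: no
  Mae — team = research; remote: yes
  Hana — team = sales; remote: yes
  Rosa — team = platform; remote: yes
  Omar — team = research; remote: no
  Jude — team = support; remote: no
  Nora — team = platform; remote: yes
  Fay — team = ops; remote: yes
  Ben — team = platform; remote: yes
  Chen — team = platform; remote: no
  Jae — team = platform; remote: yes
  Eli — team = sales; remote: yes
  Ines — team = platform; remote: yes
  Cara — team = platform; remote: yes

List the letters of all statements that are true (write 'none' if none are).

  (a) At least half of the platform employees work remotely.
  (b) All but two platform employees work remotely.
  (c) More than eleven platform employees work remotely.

|A| = 20, |A ∩ B| = 17, |A ∖ B| = 3.
(a) |A ∩ B| ≥ |A ∖ B|: holds.
(b) |A ∖ B| = 2: fails.
(c) |A ∩ B| > 11: holds.

(a), (c)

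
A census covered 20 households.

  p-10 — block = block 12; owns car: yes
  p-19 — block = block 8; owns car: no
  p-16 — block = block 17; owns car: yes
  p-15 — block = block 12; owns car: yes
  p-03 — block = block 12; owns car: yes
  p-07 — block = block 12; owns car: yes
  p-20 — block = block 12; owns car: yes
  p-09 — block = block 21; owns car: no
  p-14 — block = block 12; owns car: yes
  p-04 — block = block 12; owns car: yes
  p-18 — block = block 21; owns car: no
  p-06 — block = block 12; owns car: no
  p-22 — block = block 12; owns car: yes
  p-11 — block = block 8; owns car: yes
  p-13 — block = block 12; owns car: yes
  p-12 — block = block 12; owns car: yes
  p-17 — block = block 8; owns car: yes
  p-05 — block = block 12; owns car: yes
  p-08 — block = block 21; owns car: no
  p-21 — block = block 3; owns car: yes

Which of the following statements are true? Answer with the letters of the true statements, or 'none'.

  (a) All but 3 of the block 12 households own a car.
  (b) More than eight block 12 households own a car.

|A| = 12, |A ∩ B| = 11, |A ∖ B| = 1.
(a) |A ∖ B| = 3: fails.
(b) |A ∩ B| > 8: holds.

(b)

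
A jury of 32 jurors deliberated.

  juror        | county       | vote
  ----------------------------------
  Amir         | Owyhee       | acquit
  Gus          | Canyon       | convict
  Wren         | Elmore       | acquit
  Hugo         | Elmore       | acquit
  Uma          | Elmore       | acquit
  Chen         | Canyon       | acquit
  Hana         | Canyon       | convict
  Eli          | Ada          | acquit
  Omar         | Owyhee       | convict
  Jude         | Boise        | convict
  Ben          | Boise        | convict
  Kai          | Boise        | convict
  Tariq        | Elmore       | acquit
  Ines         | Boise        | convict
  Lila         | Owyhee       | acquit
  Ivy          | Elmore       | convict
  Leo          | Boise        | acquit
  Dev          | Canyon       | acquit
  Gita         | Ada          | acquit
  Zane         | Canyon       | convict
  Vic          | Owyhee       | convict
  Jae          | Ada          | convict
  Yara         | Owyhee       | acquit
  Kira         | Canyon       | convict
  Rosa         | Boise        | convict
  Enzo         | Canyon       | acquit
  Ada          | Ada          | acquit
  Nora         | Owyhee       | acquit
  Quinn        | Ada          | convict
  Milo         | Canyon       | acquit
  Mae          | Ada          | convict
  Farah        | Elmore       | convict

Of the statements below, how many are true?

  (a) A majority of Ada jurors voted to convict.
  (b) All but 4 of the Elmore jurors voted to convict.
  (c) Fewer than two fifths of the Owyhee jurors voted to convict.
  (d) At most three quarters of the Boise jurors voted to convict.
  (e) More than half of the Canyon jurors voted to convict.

2

(a) Ada: |A| = 6, |A ∩ B| = 3; needs |A ∩ B| > |A ∖ B| — false.
(b) Elmore: |A| = 6, |A ∩ B| = 2; needs |A ∖ B| = 4 — true.
(c) Owyhee: |A| = 6, |A ∩ B| = 2; needs |A ∩ B| / |A| < 2/5 — true.
(d) Boise: |A| = 6, |A ∩ B| = 5; needs |A ∩ B| / |A| ≤ 3/4 — false.
(e) Canyon: |A| = 8, |A ∩ B| = 4; needs |A ∩ B| > |A ∖ B| — false.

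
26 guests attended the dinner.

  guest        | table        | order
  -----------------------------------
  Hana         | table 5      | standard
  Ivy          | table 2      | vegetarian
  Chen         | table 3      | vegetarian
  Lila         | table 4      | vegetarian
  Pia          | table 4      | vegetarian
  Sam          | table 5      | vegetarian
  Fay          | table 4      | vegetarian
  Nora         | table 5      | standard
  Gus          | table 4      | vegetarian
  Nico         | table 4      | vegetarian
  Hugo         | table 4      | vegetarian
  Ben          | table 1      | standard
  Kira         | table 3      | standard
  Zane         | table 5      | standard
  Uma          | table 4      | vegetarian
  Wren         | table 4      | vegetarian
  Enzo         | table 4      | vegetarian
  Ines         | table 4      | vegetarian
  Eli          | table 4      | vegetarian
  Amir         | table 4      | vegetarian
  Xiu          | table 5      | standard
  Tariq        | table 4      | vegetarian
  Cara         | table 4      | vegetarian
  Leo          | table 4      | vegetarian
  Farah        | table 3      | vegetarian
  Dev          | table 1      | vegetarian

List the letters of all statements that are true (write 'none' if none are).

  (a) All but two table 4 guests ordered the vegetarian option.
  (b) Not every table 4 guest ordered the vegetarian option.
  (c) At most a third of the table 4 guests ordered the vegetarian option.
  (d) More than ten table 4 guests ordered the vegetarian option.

|A| = 15, |A ∩ B| = 15, |A ∖ B| = 0.
(a) |A ∖ B| = 2: fails.
(b) A ⊄ B (|A ∖ B| ≥ 1): fails.
(c) |A ∩ B| / |A| ≤ 1/3: fails.
(d) |A ∩ B| > 10: holds.

(d)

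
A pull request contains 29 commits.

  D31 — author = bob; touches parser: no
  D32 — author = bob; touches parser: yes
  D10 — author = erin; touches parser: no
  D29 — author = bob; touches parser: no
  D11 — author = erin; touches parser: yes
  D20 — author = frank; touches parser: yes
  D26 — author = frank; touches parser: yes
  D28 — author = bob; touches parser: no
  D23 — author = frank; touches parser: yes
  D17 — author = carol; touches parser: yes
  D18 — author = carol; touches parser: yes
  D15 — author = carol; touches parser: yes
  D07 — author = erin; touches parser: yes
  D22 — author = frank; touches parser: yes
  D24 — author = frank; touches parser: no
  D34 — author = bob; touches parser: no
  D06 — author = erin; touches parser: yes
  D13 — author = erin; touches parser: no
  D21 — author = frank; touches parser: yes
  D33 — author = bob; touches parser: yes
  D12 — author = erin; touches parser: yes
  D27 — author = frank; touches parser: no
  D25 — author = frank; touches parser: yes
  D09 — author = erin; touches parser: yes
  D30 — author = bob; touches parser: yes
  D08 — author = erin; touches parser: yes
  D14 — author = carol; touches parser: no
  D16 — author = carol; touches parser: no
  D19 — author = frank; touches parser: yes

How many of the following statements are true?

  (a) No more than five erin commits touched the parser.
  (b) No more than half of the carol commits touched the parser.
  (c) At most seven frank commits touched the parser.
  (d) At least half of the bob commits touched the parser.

1

(a) erin: |A| = 8, |A ∩ B| = 6; needs |A ∩ B| ≤ 5 — false.
(b) carol: |A| = 5, |A ∩ B| = 3; needs |A ∩ B| ≤ |A ∖ B| — false.
(c) frank: |A| = 9, |A ∩ B| = 7; needs |A ∩ B| ≤ 7 — true.
(d) bob: |A| = 7, |A ∩ B| = 3; needs |A ∩ B| ≥ |A ∖ B| — false.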